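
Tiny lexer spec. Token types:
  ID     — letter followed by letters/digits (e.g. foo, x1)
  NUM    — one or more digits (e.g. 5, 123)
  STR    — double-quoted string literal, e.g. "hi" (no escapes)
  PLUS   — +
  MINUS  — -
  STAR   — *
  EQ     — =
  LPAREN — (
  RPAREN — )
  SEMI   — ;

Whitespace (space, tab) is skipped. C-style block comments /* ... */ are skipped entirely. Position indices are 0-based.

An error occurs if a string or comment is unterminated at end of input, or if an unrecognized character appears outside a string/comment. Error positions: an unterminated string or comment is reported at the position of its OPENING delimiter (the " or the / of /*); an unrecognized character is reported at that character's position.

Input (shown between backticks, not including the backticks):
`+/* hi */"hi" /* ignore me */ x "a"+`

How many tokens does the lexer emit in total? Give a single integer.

Answer: 5

Derivation:
pos=0: emit PLUS '+'
pos=1: enter COMMENT mode (saw '/*')
exit COMMENT mode (now at pos=9)
pos=9: enter STRING mode
pos=9: emit STR "hi" (now at pos=13)
pos=14: enter COMMENT mode (saw '/*')
exit COMMENT mode (now at pos=29)
pos=30: emit ID 'x' (now at pos=31)
pos=32: enter STRING mode
pos=32: emit STR "a" (now at pos=35)
pos=35: emit PLUS '+'
DONE. 5 tokens: [PLUS, STR, ID, STR, PLUS]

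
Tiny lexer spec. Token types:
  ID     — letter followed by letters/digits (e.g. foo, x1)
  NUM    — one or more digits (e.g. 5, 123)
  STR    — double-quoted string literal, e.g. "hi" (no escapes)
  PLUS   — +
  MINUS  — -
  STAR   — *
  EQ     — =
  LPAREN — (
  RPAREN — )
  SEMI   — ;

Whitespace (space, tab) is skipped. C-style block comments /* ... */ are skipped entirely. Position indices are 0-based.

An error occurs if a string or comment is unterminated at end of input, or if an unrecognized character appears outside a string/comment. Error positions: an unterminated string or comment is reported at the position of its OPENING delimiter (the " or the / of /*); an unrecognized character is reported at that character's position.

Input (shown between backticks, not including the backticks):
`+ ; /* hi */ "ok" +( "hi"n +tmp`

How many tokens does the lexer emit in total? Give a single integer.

Answer: 9

Derivation:
pos=0: emit PLUS '+'
pos=2: emit SEMI ';'
pos=4: enter COMMENT mode (saw '/*')
exit COMMENT mode (now at pos=12)
pos=13: enter STRING mode
pos=13: emit STR "ok" (now at pos=17)
pos=18: emit PLUS '+'
pos=19: emit LPAREN '('
pos=21: enter STRING mode
pos=21: emit STR "hi" (now at pos=25)
pos=25: emit ID 'n' (now at pos=26)
pos=27: emit PLUS '+'
pos=28: emit ID 'tmp' (now at pos=31)
DONE. 9 tokens: [PLUS, SEMI, STR, PLUS, LPAREN, STR, ID, PLUS, ID]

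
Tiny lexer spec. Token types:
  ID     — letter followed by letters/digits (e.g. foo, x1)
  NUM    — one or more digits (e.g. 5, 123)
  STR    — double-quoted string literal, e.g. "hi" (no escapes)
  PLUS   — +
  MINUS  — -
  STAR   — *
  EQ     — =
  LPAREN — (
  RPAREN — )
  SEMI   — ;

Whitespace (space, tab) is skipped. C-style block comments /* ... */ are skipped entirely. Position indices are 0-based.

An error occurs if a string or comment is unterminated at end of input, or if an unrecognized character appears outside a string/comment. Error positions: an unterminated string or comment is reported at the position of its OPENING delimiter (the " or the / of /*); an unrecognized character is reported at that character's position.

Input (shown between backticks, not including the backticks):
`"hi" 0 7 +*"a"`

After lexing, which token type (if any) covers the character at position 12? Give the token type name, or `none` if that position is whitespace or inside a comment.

pos=0: enter STRING mode
pos=0: emit STR "hi" (now at pos=4)
pos=5: emit NUM '0' (now at pos=6)
pos=7: emit NUM '7' (now at pos=8)
pos=9: emit PLUS '+'
pos=10: emit STAR '*'
pos=11: enter STRING mode
pos=11: emit STR "a" (now at pos=14)
DONE. 6 tokens: [STR, NUM, NUM, PLUS, STAR, STR]
Position 12: char is 'a' -> STR

Answer: STR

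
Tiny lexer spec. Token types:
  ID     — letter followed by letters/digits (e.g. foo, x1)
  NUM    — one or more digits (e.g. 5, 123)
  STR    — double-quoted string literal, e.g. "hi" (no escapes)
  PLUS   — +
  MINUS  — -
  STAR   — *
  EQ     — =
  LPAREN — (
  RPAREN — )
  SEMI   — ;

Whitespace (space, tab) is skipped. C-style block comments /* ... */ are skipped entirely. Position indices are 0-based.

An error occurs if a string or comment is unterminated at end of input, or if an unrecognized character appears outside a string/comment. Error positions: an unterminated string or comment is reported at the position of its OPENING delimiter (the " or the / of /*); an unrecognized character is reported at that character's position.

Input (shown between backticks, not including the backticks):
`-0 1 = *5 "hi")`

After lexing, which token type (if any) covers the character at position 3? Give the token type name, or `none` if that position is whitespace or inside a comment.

pos=0: emit MINUS '-'
pos=1: emit NUM '0' (now at pos=2)
pos=3: emit NUM '1' (now at pos=4)
pos=5: emit EQ '='
pos=7: emit STAR '*'
pos=8: emit NUM '5' (now at pos=9)
pos=10: enter STRING mode
pos=10: emit STR "hi" (now at pos=14)
pos=14: emit RPAREN ')'
DONE. 8 tokens: [MINUS, NUM, NUM, EQ, STAR, NUM, STR, RPAREN]
Position 3: char is '1' -> NUM

Answer: NUM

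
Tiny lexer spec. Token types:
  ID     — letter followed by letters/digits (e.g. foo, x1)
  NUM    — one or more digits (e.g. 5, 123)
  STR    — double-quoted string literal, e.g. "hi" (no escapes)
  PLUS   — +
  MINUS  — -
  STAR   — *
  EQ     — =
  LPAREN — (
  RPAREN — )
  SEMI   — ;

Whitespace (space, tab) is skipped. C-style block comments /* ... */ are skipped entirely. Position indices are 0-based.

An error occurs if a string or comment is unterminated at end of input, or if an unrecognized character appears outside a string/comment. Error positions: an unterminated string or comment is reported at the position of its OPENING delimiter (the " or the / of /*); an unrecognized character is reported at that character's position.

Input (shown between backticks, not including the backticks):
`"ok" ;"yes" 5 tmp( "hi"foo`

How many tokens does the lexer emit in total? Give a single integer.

pos=0: enter STRING mode
pos=0: emit STR "ok" (now at pos=4)
pos=5: emit SEMI ';'
pos=6: enter STRING mode
pos=6: emit STR "yes" (now at pos=11)
pos=12: emit NUM '5' (now at pos=13)
pos=14: emit ID 'tmp' (now at pos=17)
pos=17: emit LPAREN '('
pos=19: enter STRING mode
pos=19: emit STR "hi" (now at pos=23)
pos=23: emit ID 'foo' (now at pos=26)
DONE. 8 tokens: [STR, SEMI, STR, NUM, ID, LPAREN, STR, ID]

Answer: 8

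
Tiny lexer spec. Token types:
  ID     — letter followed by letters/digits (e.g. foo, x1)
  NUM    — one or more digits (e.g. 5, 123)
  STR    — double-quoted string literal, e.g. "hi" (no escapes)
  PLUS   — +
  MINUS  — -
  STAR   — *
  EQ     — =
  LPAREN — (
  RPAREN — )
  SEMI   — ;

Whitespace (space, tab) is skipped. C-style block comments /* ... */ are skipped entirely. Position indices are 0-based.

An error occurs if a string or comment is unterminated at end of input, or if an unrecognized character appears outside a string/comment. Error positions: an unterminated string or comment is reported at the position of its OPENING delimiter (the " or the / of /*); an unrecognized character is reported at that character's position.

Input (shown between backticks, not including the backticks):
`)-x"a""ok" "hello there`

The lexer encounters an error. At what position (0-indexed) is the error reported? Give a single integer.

pos=0: emit RPAREN ')'
pos=1: emit MINUS '-'
pos=2: emit ID 'x' (now at pos=3)
pos=3: enter STRING mode
pos=3: emit STR "a" (now at pos=6)
pos=6: enter STRING mode
pos=6: emit STR "ok" (now at pos=10)
pos=11: enter STRING mode
pos=11: ERROR — unterminated string

Answer: 11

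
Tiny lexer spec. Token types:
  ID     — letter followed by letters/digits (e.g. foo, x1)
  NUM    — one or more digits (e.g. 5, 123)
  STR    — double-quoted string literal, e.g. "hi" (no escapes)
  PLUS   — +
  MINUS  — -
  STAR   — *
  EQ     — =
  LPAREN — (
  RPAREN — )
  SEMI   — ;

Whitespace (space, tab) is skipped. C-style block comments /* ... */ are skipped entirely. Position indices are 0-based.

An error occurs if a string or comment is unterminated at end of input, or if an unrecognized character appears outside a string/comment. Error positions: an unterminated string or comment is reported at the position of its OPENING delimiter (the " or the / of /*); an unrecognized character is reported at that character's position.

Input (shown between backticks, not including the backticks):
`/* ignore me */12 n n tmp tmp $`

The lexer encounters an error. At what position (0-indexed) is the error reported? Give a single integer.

pos=0: enter COMMENT mode (saw '/*')
exit COMMENT mode (now at pos=15)
pos=15: emit NUM '12' (now at pos=17)
pos=18: emit ID 'n' (now at pos=19)
pos=20: emit ID 'n' (now at pos=21)
pos=22: emit ID 'tmp' (now at pos=25)
pos=26: emit ID 'tmp' (now at pos=29)
pos=30: ERROR — unrecognized char '$'

Answer: 30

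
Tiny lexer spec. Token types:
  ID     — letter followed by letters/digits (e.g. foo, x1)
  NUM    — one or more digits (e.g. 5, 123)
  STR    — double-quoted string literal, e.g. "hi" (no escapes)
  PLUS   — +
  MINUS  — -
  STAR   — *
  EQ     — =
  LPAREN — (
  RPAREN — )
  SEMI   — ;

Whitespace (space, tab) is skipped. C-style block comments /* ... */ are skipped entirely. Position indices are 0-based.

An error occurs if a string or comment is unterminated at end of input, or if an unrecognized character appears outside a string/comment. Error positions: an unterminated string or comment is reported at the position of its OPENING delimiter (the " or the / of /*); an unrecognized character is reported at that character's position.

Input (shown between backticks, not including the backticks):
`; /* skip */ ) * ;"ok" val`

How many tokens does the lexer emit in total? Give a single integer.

Answer: 6

Derivation:
pos=0: emit SEMI ';'
pos=2: enter COMMENT mode (saw '/*')
exit COMMENT mode (now at pos=12)
pos=13: emit RPAREN ')'
pos=15: emit STAR '*'
pos=17: emit SEMI ';'
pos=18: enter STRING mode
pos=18: emit STR "ok" (now at pos=22)
pos=23: emit ID 'val' (now at pos=26)
DONE. 6 tokens: [SEMI, RPAREN, STAR, SEMI, STR, ID]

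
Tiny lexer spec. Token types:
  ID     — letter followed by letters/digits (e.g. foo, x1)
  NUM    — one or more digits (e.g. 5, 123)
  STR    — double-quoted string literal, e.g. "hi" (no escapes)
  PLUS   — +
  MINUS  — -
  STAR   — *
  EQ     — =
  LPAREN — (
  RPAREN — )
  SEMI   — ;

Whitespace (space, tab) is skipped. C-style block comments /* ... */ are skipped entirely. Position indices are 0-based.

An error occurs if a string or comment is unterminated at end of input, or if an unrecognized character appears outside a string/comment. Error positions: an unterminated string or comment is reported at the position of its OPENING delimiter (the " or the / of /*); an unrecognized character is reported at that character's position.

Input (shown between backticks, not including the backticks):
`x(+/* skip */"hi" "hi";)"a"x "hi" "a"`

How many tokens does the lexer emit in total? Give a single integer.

pos=0: emit ID 'x' (now at pos=1)
pos=1: emit LPAREN '('
pos=2: emit PLUS '+'
pos=3: enter COMMENT mode (saw '/*')
exit COMMENT mode (now at pos=13)
pos=13: enter STRING mode
pos=13: emit STR "hi" (now at pos=17)
pos=18: enter STRING mode
pos=18: emit STR "hi" (now at pos=22)
pos=22: emit SEMI ';'
pos=23: emit RPAREN ')'
pos=24: enter STRING mode
pos=24: emit STR "a" (now at pos=27)
pos=27: emit ID 'x' (now at pos=28)
pos=29: enter STRING mode
pos=29: emit STR "hi" (now at pos=33)
pos=34: enter STRING mode
pos=34: emit STR "a" (now at pos=37)
DONE. 11 tokens: [ID, LPAREN, PLUS, STR, STR, SEMI, RPAREN, STR, ID, STR, STR]

Answer: 11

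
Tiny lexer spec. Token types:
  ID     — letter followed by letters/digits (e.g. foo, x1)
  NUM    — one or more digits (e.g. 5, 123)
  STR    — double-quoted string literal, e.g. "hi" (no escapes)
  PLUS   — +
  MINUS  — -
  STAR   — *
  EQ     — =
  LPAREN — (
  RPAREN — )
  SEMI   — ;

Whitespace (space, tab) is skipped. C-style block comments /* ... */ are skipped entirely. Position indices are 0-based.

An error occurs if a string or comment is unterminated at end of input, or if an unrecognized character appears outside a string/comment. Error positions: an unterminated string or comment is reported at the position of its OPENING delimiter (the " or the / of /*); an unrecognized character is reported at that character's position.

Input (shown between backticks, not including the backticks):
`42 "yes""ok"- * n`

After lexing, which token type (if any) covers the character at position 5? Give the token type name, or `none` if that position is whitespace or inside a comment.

pos=0: emit NUM '42' (now at pos=2)
pos=3: enter STRING mode
pos=3: emit STR "yes" (now at pos=8)
pos=8: enter STRING mode
pos=8: emit STR "ok" (now at pos=12)
pos=12: emit MINUS '-'
pos=14: emit STAR '*'
pos=16: emit ID 'n' (now at pos=17)
DONE. 6 tokens: [NUM, STR, STR, MINUS, STAR, ID]
Position 5: char is 'e' -> STR

Answer: STR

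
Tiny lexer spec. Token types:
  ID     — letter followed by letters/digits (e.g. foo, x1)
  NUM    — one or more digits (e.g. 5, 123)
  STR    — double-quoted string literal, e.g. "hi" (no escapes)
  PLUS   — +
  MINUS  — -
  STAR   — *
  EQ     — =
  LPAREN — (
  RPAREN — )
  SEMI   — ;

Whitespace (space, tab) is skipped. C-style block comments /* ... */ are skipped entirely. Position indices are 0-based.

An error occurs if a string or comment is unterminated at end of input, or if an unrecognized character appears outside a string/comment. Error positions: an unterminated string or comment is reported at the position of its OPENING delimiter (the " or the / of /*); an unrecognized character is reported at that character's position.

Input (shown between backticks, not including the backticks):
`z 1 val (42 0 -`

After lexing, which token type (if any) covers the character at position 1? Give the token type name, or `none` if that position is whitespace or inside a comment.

pos=0: emit ID 'z' (now at pos=1)
pos=2: emit NUM '1' (now at pos=3)
pos=4: emit ID 'val' (now at pos=7)
pos=8: emit LPAREN '('
pos=9: emit NUM '42' (now at pos=11)
pos=12: emit NUM '0' (now at pos=13)
pos=14: emit MINUS '-'
DONE. 7 tokens: [ID, NUM, ID, LPAREN, NUM, NUM, MINUS]
Position 1: char is ' ' -> none

Answer: none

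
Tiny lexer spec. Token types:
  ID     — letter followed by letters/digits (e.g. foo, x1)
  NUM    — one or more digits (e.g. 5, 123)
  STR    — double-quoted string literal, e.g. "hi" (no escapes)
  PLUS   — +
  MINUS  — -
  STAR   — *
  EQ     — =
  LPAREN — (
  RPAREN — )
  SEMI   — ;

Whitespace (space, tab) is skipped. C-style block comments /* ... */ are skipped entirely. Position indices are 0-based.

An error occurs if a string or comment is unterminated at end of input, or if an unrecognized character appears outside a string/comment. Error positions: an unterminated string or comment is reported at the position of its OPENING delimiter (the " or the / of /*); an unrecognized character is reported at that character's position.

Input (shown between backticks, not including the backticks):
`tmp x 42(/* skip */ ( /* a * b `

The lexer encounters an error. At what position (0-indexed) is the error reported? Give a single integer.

pos=0: emit ID 'tmp' (now at pos=3)
pos=4: emit ID 'x' (now at pos=5)
pos=6: emit NUM '42' (now at pos=8)
pos=8: emit LPAREN '('
pos=9: enter COMMENT mode (saw '/*')
exit COMMENT mode (now at pos=19)
pos=20: emit LPAREN '('
pos=22: enter COMMENT mode (saw '/*')
pos=22: ERROR — unterminated comment (reached EOF)

Answer: 22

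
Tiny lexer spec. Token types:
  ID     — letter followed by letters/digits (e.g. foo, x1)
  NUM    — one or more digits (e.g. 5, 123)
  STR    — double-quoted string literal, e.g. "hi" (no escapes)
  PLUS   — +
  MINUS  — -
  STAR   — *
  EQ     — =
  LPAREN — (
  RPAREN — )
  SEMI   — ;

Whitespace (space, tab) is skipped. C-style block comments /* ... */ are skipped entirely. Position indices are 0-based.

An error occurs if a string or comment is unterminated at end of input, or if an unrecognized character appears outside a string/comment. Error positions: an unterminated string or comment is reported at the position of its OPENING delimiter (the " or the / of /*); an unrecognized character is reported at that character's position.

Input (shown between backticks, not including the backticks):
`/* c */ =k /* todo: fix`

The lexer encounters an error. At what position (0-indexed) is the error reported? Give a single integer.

Answer: 11

Derivation:
pos=0: enter COMMENT mode (saw '/*')
exit COMMENT mode (now at pos=7)
pos=8: emit EQ '='
pos=9: emit ID 'k' (now at pos=10)
pos=11: enter COMMENT mode (saw '/*')
pos=11: ERROR — unterminated comment (reached EOF)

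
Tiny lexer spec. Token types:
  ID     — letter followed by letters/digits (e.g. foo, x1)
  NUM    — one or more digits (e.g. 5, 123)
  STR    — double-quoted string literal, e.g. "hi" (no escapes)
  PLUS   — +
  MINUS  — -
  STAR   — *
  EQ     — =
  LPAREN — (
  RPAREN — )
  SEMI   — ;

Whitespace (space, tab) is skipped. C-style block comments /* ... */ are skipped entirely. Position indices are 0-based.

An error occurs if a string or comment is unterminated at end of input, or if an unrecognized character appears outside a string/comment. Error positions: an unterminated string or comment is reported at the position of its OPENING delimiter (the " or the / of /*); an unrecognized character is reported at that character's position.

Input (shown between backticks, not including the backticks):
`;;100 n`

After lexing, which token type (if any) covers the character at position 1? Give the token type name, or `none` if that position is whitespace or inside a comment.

Answer: SEMI

Derivation:
pos=0: emit SEMI ';'
pos=1: emit SEMI ';'
pos=2: emit NUM '100' (now at pos=5)
pos=6: emit ID 'n' (now at pos=7)
DONE. 4 tokens: [SEMI, SEMI, NUM, ID]
Position 1: char is ';' -> SEMI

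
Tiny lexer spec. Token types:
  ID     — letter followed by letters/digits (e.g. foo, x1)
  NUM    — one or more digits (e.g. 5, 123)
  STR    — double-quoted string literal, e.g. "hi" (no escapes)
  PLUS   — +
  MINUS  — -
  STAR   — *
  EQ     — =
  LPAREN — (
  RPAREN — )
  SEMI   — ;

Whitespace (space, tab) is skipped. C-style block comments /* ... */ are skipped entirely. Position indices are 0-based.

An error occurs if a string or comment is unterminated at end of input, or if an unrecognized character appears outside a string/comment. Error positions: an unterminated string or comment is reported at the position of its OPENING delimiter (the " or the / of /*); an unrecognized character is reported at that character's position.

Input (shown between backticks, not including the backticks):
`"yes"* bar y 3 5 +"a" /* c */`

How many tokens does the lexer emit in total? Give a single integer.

pos=0: enter STRING mode
pos=0: emit STR "yes" (now at pos=5)
pos=5: emit STAR '*'
pos=7: emit ID 'bar' (now at pos=10)
pos=11: emit ID 'y' (now at pos=12)
pos=13: emit NUM '3' (now at pos=14)
pos=15: emit NUM '5' (now at pos=16)
pos=17: emit PLUS '+'
pos=18: enter STRING mode
pos=18: emit STR "a" (now at pos=21)
pos=22: enter COMMENT mode (saw '/*')
exit COMMENT mode (now at pos=29)
DONE. 8 tokens: [STR, STAR, ID, ID, NUM, NUM, PLUS, STR]

Answer: 8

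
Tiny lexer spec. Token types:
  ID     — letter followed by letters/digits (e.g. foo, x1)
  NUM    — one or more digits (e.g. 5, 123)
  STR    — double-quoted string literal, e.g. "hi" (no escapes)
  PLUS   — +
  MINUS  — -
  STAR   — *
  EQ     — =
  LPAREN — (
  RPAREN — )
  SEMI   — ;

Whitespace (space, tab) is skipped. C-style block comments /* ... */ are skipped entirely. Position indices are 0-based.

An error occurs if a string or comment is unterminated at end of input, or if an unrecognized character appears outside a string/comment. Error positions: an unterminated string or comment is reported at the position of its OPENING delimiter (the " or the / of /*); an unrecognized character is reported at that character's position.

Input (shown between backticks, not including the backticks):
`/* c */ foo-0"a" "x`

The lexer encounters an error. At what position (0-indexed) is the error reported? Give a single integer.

Answer: 17

Derivation:
pos=0: enter COMMENT mode (saw '/*')
exit COMMENT mode (now at pos=7)
pos=8: emit ID 'foo' (now at pos=11)
pos=11: emit MINUS '-'
pos=12: emit NUM '0' (now at pos=13)
pos=13: enter STRING mode
pos=13: emit STR "a" (now at pos=16)
pos=17: enter STRING mode
pos=17: ERROR — unterminated string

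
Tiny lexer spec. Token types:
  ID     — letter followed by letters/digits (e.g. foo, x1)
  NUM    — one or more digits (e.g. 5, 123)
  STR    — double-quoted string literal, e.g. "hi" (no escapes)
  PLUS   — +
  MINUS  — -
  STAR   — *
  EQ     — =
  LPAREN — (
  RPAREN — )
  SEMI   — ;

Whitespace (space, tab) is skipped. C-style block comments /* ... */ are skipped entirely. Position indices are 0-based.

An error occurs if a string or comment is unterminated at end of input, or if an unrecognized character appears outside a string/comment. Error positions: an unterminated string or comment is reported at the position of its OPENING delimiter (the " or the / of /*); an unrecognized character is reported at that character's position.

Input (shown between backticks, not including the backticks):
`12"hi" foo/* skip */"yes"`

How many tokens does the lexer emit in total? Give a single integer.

pos=0: emit NUM '12' (now at pos=2)
pos=2: enter STRING mode
pos=2: emit STR "hi" (now at pos=6)
pos=7: emit ID 'foo' (now at pos=10)
pos=10: enter COMMENT mode (saw '/*')
exit COMMENT mode (now at pos=20)
pos=20: enter STRING mode
pos=20: emit STR "yes" (now at pos=25)
DONE. 4 tokens: [NUM, STR, ID, STR]

Answer: 4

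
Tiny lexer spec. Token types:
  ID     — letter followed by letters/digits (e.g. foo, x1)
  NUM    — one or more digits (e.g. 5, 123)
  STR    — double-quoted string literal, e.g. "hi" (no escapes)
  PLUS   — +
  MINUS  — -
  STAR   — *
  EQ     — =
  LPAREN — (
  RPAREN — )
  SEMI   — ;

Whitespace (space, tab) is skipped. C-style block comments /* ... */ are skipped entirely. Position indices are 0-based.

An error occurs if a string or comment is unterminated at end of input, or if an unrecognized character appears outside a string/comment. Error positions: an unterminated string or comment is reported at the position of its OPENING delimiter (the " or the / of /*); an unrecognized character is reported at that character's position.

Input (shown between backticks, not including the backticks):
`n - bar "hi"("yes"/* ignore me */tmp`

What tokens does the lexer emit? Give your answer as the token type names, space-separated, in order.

Answer: ID MINUS ID STR LPAREN STR ID

Derivation:
pos=0: emit ID 'n' (now at pos=1)
pos=2: emit MINUS '-'
pos=4: emit ID 'bar' (now at pos=7)
pos=8: enter STRING mode
pos=8: emit STR "hi" (now at pos=12)
pos=12: emit LPAREN '('
pos=13: enter STRING mode
pos=13: emit STR "yes" (now at pos=18)
pos=18: enter COMMENT mode (saw '/*')
exit COMMENT mode (now at pos=33)
pos=33: emit ID 'tmp' (now at pos=36)
DONE. 7 tokens: [ID, MINUS, ID, STR, LPAREN, STR, ID]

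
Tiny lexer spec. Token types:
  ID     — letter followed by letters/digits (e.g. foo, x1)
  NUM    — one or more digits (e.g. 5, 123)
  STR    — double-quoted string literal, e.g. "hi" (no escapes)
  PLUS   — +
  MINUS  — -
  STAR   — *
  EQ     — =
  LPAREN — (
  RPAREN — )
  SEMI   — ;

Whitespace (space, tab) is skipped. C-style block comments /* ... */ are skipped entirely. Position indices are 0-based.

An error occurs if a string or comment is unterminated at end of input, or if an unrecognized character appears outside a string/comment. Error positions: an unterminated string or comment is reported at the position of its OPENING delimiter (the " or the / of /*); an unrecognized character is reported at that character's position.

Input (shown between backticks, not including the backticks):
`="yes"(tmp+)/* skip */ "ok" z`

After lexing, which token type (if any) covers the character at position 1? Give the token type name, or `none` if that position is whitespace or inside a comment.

pos=0: emit EQ '='
pos=1: enter STRING mode
pos=1: emit STR "yes" (now at pos=6)
pos=6: emit LPAREN '('
pos=7: emit ID 'tmp' (now at pos=10)
pos=10: emit PLUS '+'
pos=11: emit RPAREN ')'
pos=12: enter COMMENT mode (saw '/*')
exit COMMENT mode (now at pos=22)
pos=23: enter STRING mode
pos=23: emit STR "ok" (now at pos=27)
pos=28: emit ID 'z' (now at pos=29)
DONE. 8 tokens: [EQ, STR, LPAREN, ID, PLUS, RPAREN, STR, ID]
Position 1: char is '"' -> STR

Answer: STR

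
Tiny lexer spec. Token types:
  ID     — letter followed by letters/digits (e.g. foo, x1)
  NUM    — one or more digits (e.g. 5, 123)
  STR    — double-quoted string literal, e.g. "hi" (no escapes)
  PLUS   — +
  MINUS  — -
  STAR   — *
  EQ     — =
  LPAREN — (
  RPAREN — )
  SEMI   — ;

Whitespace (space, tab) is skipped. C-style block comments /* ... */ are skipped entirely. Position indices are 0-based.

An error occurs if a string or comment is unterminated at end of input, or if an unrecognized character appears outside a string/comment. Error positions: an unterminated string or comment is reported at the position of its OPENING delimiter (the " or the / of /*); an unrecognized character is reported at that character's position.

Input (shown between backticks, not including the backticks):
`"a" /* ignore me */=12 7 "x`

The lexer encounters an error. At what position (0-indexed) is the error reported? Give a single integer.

Answer: 25

Derivation:
pos=0: enter STRING mode
pos=0: emit STR "a" (now at pos=3)
pos=4: enter COMMENT mode (saw '/*')
exit COMMENT mode (now at pos=19)
pos=19: emit EQ '='
pos=20: emit NUM '12' (now at pos=22)
pos=23: emit NUM '7' (now at pos=24)
pos=25: enter STRING mode
pos=25: ERROR — unterminated string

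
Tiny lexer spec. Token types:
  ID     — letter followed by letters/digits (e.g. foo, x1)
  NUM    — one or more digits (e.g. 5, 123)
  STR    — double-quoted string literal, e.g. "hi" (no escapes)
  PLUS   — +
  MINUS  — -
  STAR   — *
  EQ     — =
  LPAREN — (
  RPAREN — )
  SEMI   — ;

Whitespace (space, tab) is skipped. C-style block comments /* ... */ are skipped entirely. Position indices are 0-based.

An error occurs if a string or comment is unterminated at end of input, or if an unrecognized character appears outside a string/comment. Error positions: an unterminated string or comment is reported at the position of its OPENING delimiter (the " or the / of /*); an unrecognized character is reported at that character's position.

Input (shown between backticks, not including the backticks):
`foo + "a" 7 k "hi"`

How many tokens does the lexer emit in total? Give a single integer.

Answer: 6

Derivation:
pos=0: emit ID 'foo' (now at pos=3)
pos=4: emit PLUS '+'
pos=6: enter STRING mode
pos=6: emit STR "a" (now at pos=9)
pos=10: emit NUM '7' (now at pos=11)
pos=12: emit ID 'k' (now at pos=13)
pos=14: enter STRING mode
pos=14: emit STR "hi" (now at pos=18)
DONE. 6 tokens: [ID, PLUS, STR, NUM, ID, STR]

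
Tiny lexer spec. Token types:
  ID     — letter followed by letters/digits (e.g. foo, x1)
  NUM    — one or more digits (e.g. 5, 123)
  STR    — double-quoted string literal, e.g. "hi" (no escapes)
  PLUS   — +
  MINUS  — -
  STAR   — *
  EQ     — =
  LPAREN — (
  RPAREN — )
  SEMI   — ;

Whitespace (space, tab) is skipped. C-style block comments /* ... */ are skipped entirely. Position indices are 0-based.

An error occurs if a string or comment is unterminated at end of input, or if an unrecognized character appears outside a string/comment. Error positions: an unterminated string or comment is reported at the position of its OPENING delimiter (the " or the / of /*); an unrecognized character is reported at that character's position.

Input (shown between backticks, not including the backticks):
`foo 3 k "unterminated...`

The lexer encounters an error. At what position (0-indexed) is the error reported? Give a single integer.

Answer: 8

Derivation:
pos=0: emit ID 'foo' (now at pos=3)
pos=4: emit NUM '3' (now at pos=5)
pos=6: emit ID 'k' (now at pos=7)
pos=8: enter STRING mode
pos=8: ERROR — unterminated string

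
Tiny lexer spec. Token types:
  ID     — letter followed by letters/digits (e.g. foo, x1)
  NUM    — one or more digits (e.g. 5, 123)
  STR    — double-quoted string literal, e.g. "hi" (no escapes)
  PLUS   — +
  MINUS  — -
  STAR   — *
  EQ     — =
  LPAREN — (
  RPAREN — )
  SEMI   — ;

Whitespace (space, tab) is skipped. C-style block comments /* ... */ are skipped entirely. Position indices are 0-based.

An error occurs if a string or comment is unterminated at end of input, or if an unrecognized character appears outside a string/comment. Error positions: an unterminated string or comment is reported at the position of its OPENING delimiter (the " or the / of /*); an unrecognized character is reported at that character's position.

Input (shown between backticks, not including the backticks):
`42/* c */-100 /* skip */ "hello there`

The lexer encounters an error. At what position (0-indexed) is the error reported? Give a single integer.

pos=0: emit NUM '42' (now at pos=2)
pos=2: enter COMMENT mode (saw '/*')
exit COMMENT mode (now at pos=9)
pos=9: emit MINUS '-'
pos=10: emit NUM '100' (now at pos=13)
pos=14: enter COMMENT mode (saw '/*')
exit COMMENT mode (now at pos=24)
pos=25: enter STRING mode
pos=25: ERROR — unterminated string

Answer: 25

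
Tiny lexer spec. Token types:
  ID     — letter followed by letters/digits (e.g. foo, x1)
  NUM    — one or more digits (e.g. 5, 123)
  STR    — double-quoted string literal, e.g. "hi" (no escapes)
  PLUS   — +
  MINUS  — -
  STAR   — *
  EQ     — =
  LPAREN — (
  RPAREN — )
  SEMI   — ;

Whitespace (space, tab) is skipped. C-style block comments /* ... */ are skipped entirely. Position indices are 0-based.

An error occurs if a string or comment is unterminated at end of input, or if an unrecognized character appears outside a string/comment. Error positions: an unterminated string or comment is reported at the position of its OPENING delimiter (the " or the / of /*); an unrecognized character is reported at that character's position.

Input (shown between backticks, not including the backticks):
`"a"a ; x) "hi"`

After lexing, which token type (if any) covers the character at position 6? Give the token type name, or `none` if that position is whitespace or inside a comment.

Answer: none

Derivation:
pos=0: enter STRING mode
pos=0: emit STR "a" (now at pos=3)
pos=3: emit ID 'a' (now at pos=4)
pos=5: emit SEMI ';'
pos=7: emit ID 'x' (now at pos=8)
pos=8: emit RPAREN ')'
pos=10: enter STRING mode
pos=10: emit STR "hi" (now at pos=14)
DONE. 6 tokens: [STR, ID, SEMI, ID, RPAREN, STR]
Position 6: char is ' ' -> none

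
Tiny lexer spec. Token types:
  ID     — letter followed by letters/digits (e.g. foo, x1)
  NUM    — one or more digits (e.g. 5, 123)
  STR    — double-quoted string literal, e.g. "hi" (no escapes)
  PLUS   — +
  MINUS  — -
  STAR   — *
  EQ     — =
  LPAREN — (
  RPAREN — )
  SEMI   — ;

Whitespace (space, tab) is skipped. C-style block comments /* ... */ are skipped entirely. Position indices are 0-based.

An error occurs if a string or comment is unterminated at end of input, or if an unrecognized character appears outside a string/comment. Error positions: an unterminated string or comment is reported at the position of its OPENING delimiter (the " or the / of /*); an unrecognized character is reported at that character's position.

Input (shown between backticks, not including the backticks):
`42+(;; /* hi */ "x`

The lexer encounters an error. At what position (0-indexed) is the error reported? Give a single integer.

pos=0: emit NUM '42' (now at pos=2)
pos=2: emit PLUS '+'
pos=3: emit LPAREN '('
pos=4: emit SEMI ';'
pos=5: emit SEMI ';'
pos=7: enter COMMENT mode (saw '/*')
exit COMMENT mode (now at pos=15)
pos=16: enter STRING mode
pos=16: ERROR — unterminated string

Answer: 16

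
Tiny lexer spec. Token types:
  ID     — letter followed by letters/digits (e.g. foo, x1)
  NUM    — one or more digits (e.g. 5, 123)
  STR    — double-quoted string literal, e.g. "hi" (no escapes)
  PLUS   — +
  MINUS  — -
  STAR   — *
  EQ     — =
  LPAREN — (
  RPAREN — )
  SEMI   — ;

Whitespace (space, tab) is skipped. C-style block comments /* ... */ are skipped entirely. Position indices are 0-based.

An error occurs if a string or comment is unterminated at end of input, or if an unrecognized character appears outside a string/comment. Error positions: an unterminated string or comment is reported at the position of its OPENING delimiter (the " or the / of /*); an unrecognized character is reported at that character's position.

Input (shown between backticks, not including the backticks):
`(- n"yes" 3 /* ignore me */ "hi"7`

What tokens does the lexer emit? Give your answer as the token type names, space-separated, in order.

Answer: LPAREN MINUS ID STR NUM STR NUM

Derivation:
pos=0: emit LPAREN '('
pos=1: emit MINUS '-'
pos=3: emit ID 'n' (now at pos=4)
pos=4: enter STRING mode
pos=4: emit STR "yes" (now at pos=9)
pos=10: emit NUM '3' (now at pos=11)
pos=12: enter COMMENT mode (saw '/*')
exit COMMENT mode (now at pos=27)
pos=28: enter STRING mode
pos=28: emit STR "hi" (now at pos=32)
pos=32: emit NUM '7' (now at pos=33)
DONE. 7 tokens: [LPAREN, MINUS, ID, STR, NUM, STR, NUM]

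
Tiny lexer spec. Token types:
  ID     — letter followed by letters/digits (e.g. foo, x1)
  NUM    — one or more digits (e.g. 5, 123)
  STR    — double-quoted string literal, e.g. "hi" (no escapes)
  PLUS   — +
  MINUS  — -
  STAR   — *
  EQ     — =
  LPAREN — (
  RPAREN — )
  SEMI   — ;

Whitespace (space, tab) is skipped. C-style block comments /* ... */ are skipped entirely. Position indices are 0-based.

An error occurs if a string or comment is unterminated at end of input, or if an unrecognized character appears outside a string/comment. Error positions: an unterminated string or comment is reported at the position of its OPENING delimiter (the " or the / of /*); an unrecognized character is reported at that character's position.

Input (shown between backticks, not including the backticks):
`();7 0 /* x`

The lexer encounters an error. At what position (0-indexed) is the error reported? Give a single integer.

Answer: 7

Derivation:
pos=0: emit LPAREN '('
pos=1: emit RPAREN ')'
pos=2: emit SEMI ';'
pos=3: emit NUM '7' (now at pos=4)
pos=5: emit NUM '0' (now at pos=6)
pos=7: enter COMMENT mode (saw '/*')
pos=7: ERROR — unterminated comment (reached EOF)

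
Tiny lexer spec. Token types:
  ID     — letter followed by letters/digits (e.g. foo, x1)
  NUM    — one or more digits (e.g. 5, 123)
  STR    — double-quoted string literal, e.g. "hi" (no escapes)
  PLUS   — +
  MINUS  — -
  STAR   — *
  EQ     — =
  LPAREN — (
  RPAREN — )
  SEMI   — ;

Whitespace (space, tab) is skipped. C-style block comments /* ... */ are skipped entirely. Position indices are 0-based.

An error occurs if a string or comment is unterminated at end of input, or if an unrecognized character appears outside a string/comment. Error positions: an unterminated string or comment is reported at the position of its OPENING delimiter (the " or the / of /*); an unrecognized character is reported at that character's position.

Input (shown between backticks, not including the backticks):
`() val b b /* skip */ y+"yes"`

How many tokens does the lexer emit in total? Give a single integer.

Answer: 8

Derivation:
pos=0: emit LPAREN '('
pos=1: emit RPAREN ')'
pos=3: emit ID 'val' (now at pos=6)
pos=7: emit ID 'b' (now at pos=8)
pos=9: emit ID 'b' (now at pos=10)
pos=11: enter COMMENT mode (saw '/*')
exit COMMENT mode (now at pos=21)
pos=22: emit ID 'y' (now at pos=23)
pos=23: emit PLUS '+'
pos=24: enter STRING mode
pos=24: emit STR "yes" (now at pos=29)
DONE. 8 tokens: [LPAREN, RPAREN, ID, ID, ID, ID, PLUS, STR]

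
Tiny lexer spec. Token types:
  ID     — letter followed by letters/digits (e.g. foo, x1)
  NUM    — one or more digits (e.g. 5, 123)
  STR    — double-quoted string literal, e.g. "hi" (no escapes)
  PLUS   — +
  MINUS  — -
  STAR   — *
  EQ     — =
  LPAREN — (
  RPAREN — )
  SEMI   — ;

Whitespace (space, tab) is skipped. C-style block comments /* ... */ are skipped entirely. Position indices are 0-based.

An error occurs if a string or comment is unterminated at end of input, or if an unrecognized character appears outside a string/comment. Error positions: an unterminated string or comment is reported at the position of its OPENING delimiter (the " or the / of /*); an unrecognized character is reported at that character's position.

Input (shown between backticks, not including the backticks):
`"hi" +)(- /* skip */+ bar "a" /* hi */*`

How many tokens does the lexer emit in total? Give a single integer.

Answer: 9

Derivation:
pos=0: enter STRING mode
pos=0: emit STR "hi" (now at pos=4)
pos=5: emit PLUS '+'
pos=6: emit RPAREN ')'
pos=7: emit LPAREN '('
pos=8: emit MINUS '-'
pos=10: enter COMMENT mode (saw '/*')
exit COMMENT mode (now at pos=20)
pos=20: emit PLUS '+'
pos=22: emit ID 'bar' (now at pos=25)
pos=26: enter STRING mode
pos=26: emit STR "a" (now at pos=29)
pos=30: enter COMMENT mode (saw '/*')
exit COMMENT mode (now at pos=38)
pos=38: emit STAR '*'
DONE. 9 tokens: [STR, PLUS, RPAREN, LPAREN, MINUS, PLUS, ID, STR, STAR]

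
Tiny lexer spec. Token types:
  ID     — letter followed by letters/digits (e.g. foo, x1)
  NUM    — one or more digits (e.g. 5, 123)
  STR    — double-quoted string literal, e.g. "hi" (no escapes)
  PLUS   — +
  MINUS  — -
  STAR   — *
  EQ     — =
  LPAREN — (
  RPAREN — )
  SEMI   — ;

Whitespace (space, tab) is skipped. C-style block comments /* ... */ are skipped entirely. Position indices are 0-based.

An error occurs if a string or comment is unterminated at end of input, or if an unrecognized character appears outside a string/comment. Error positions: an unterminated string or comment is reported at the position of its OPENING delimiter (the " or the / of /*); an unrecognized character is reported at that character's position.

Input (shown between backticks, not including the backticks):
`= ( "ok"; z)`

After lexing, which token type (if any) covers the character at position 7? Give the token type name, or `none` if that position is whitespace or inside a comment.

Answer: STR

Derivation:
pos=0: emit EQ '='
pos=2: emit LPAREN '('
pos=4: enter STRING mode
pos=4: emit STR "ok" (now at pos=8)
pos=8: emit SEMI ';'
pos=10: emit ID 'z' (now at pos=11)
pos=11: emit RPAREN ')'
DONE. 6 tokens: [EQ, LPAREN, STR, SEMI, ID, RPAREN]
Position 7: char is '"' -> STR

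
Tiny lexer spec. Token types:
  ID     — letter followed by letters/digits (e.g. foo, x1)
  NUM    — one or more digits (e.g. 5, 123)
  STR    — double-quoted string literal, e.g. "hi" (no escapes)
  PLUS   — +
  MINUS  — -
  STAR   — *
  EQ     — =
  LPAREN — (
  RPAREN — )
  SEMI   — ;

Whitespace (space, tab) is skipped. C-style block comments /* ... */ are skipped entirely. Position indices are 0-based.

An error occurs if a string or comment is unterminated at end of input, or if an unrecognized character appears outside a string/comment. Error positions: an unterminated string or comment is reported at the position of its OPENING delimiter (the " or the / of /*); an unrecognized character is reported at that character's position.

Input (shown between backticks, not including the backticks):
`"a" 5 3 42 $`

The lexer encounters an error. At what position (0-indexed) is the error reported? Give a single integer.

pos=0: enter STRING mode
pos=0: emit STR "a" (now at pos=3)
pos=4: emit NUM '5' (now at pos=5)
pos=6: emit NUM '3' (now at pos=7)
pos=8: emit NUM '42' (now at pos=10)
pos=11: ERROR — unrecognized char '$'

Answer: 11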